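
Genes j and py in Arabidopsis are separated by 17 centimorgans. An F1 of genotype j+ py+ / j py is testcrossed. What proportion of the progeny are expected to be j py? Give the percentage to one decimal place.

41.5%

A map distance of 17 centimorgans corresponds to a recombination frequency of 0.170.
The F1 is j+ py+ / j py, so j py is a parental gamete class with expected frequency (1 − r)/2 = 0.830/2 = 0.4150.
That is 0.4150 = 41.5% of the progeny.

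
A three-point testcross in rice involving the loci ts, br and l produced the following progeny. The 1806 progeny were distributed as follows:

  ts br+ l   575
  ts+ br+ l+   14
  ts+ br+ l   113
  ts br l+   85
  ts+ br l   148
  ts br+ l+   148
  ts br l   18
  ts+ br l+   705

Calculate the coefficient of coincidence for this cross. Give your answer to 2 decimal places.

The two most frequent reciprocal classes, ts br+ l and ts+ br l+, are the parental types, so the F1 was ts br+ l / ts+ br l+.
The two rarest classes, ts br l and ts+ br+ l+, are the double crossovers. Comparing them with the parentals, only the br allele has switched, so br is the middle locus and the order is ts – br – l.
ts–br: (198 + 32)/1806 = 0.1274; br–l: (296 + 32)/1806 = 0.1816.
Expected DCO frequency = 0.1274 × 0.1816 ≈ 0.02314; observed = 32/1806 ≈ 0.01772.
Coefficient of coincidence = 0.01772/0.02314 ≈ 0.77.

0.77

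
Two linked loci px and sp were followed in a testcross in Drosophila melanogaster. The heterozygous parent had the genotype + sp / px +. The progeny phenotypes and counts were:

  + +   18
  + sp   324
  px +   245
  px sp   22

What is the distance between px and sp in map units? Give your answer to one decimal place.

The recombinant classes are + + and px sp: 18 + 22 = 40.
Recombination frequency = 40/609 = 0.0657 ≈ 6.6%, i.e. 6.6 map units.

6.6 map units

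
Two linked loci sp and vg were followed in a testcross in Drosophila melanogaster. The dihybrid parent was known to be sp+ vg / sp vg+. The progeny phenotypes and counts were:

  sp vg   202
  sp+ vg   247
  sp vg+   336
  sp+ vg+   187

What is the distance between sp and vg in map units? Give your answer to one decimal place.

The recombinant classes are sp+ vg+ and sp vg: 187 + 202 = 389.
Recombination frequency = 389/972 = 0.4002 ≈ 40.0%, i.e. 40.0 map units.

40.0 map units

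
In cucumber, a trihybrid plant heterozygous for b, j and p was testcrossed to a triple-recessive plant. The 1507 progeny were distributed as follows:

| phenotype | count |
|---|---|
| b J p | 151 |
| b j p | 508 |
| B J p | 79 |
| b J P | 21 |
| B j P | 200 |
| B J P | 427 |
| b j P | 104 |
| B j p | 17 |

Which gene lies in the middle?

b

The two most frequent reciprocal classes, b j p and B J P, are the parental types, so the F1 was b j p / B J P.
The two rarest classes, B j p and b J P, are the double crossovers. Comparing them with the parentals, only the b allele has switched, so b is the middle locus and the order is j – b – p.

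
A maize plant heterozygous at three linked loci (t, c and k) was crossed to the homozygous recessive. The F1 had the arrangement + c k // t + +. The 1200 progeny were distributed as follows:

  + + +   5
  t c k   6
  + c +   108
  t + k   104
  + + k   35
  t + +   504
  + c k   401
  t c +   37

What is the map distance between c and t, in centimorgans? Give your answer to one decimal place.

6.9 centimorgans

The two rarest classes, t c k and + + +, are the double crossovers. Comparing them with the parentals, only the t allele has switched, so t is the middle locus and the order is k – t – c.
Crossovers in the t–c interval produce the single-crossover classes + + k and t c + (35 + 37 = 72) plus the double crossovers (11).
RF(t–c) = (72 + 11) / 1200 = 83/1200 = 0.0692 → 6.9 centimorgans.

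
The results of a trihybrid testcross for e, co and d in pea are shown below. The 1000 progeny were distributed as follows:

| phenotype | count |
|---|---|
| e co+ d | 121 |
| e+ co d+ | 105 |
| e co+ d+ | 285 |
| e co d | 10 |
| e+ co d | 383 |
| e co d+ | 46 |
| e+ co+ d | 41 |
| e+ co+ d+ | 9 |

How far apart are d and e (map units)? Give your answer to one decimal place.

24.5 map units

The two most frequent reciprocal classes, e+ co d and e co+ d+, are the parental types, so the F1 was e+ co d / e co+ d+.
The two rarest classes, e co d and e+ co+ d+, are the double crossovers. Comparing them with the parentals, only the e allele has switched, so e is the middle locus and the order is co – e – d.
Crossovers in the e–d interval produce the single-crossover classes e+ co d+ and e co+ d (105 + 121 = 226) plus the double crossovers (19).
RF(e–d) = (226 + 19) / 1000 = 245/1000 = 0.2450 → 24.5 map units.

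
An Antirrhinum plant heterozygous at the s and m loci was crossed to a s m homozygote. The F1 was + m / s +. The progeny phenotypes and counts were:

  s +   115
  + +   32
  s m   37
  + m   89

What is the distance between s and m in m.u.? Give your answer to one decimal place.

25.3 m.u.

The recombinant classes are + + and s m: 32 + 37 = 69.
Recombination frequency = 69/273 = 0.2527 ≈ 25.3%, i.e. 25.3 m.u.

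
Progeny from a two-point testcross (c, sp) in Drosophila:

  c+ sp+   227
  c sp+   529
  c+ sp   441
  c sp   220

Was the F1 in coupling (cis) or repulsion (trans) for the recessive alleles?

trans

The two most frequent classes are c+ sp (441) and c sp+ (529); these are the parental (non-recombinant) types.
So the F1 carried c+ sp on one chromosome and c sp+ on the other — the recessive alleles are on opposite chromosomes (trans / repulsion).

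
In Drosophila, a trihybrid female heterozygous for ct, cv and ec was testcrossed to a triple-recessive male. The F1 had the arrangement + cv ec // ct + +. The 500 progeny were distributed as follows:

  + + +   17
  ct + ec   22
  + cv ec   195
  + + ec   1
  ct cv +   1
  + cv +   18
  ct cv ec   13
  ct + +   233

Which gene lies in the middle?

The two rarest classes, + + ec and ct cv +, are the double crossovers. Comparing them with the parentals, only the cv allele has switched, so cv is the middle locus and the order is ec – cv – ct.

cv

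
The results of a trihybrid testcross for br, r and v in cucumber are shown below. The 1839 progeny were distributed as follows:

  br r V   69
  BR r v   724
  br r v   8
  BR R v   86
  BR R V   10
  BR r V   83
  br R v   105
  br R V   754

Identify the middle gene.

br

The two most frequent reciprocal classes, BR r v and br R V, are the parental types, so the F1 was BR r v / br R V.
The two rarest classes, br r v and BR R V, are the double crossovers. Comparing them with the parentals, only the br allele has switched, so br is the middle locus and the order is v – br – r.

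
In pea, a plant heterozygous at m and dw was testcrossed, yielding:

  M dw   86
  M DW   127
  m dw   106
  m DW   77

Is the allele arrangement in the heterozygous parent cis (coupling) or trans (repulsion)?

cis

The two most frequent classes are M DW (127) and m dw (106); these are the parental (non-recombinant) types.
So the F1 carried M DW on one chromosome and m dw on the other — the recessive alleles are on the same chromosome (cis / coupling).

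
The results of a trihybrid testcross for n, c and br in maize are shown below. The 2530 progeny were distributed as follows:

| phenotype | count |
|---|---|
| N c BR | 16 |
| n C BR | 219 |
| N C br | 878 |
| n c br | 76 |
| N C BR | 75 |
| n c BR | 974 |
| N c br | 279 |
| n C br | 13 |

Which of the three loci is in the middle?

n

The two most frequent reciprocal classes, N C br and n c BR, are the parental types, so the F1 was N C br / n c BR.
The two rarest classes, n C br and N c BR, are the double crossovers. Comparing them with the parentals, only the n allele has switched, so n is the middle locus and the order is br – n – c.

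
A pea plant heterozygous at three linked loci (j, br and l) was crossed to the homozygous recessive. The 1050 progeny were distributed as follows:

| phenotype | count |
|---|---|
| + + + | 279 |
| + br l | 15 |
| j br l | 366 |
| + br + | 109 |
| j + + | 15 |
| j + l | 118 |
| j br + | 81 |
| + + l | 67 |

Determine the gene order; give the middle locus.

j

The two most frequent reciprocal classes, j br l and + + +, are the parental types, so the F1 was j br l / + + +.
The two rarest classes, + br l and j + +, are the double crossovers. Comparing them with the parentals, only the j allele has switched, so j is the middle locus and the order is br – j – l.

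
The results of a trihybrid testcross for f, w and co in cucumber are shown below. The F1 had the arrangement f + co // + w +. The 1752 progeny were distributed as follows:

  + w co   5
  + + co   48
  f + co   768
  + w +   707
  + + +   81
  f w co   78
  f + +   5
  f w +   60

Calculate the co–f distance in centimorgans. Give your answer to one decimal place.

The two rarest classes, f + + and + w co, are the double crossovers. Comparing them with the parentals, only the co allele has switched, so co is the middle locus and the order is w – co – f.
Crossovers in the co–f interval produce the single-crossover classes + + co and f w + (48 + 60 = 108) plus the double crossovers (10).
RF(co–f) = (108 + 10) / 1752 = 118/1752 = 0.0674 → 6.7 centimorgans.

6.7 centimorgans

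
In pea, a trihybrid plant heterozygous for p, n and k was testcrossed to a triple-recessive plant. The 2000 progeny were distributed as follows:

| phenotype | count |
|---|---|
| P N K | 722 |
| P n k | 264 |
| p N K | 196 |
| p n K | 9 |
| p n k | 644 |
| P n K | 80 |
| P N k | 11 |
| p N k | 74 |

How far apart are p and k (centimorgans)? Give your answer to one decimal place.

24.0 centimorgans

The two most frequent reciprocal classes, P N K and p n k, are the parental types, so the F1 was P N K / p n k.
The two rarest classes, P N k and p n K, are the double crossovers. Comparing them with the parentals, only the k allele has switched, so k is the middle locus and the order is p – k – n.
Crossovers in the p–k interval produce the single-crossover classes p N K and P n k (196 + 264 = 460) plus the double crossovers (20).
RF(p–k) = (460 + 20) / 2000 = 480/2000 = 0.2400 → 24.0 centimorgans.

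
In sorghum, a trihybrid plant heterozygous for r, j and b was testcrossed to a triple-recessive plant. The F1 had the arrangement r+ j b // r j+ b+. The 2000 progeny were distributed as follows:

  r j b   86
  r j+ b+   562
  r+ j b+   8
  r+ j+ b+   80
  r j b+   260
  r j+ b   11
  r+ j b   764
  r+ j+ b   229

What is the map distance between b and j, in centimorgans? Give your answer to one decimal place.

The two rarest classes, r+ j b+ and r j+ b, are the double crossovers. Comparing them with the parentals, only the b allele has switched, so b is the middle locus and the order is j – b – r.
Crossovers in the j–b interval produce the single-crossover classes r+ j+ b and r j b+ (229 + 260 = 489) plus the double crossovers (19).
RF(j–b) = (489 + 19) / 2000 = 508/2000 = 0.2540 → 25.4 centimorgans.

25.4 centimorgans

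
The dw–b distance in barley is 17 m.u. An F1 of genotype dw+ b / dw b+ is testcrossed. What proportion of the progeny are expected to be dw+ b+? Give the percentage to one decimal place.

A map distance of 17 m.u. corresponds to a recombination frequency of 0.170.
The F1 is dw+ b / dw b+, so dw+ b+ is a recombinant gamete class with expected frequency r/2 = 0.170/2 = 0.0850.
That is 0.0850 = 8.5% of the progeny.

8.5%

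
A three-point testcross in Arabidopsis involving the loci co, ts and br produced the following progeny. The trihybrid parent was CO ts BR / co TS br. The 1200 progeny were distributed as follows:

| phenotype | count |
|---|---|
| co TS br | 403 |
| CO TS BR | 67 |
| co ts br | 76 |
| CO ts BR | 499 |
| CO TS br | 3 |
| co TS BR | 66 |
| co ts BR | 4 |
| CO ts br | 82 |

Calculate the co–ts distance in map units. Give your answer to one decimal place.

12.5 map units

The two rarest classes, co ts BR and CO TS br, are the double crossovers. Comparing them with the parentals, only the co allele has switched, so co is the middle locus and the order is br – co – ts.
Crossovers in the co–ts interval produce the single-crossover classes CO TS BR and co ts br (67 + 76 = 143) plus the double crossovers (7).
RF(co–ts) = (143 + 7) / 1200 = 150/1200 = 0.1250 → 12.5 map units.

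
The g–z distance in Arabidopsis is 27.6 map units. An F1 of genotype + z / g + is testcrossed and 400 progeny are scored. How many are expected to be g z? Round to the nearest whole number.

55

A map distance of 27.6 map units corresponds to a recombination frequency of 0.276.
The F1 is + z / g +, so g z is a recombinant gamete class with expected frequency r/2 = 0.276/2 = 0.1380.
Expected number = 0.1380 × 400 = 55.20 ≈ 55.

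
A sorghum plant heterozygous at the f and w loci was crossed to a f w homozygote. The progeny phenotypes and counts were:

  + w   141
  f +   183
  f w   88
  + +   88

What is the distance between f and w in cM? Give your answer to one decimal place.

35.2 cM

The two most frequent classes, + w (141) and f + (183), are the parental types, so the F1 was + w / f +.
The recombinant classes are + + and f w: 88 + 88 = 176.
Recombination frequency = 176/500 = 0.3520 ≈ 35.2%, i.e. 35.2 cM.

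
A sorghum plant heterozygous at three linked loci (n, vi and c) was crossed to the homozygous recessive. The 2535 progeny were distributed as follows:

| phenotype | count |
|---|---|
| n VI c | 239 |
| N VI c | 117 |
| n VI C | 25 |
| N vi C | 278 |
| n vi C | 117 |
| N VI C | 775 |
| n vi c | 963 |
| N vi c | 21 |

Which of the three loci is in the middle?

The two most frequent reciprocal classes, n vi c and N VI C, are the parental types, so the F1 was n vi c / N VI C.
The two rarest classes, N vi c and n VI C, are the double crossovers. Comparing them with the parentals, only the n allele has switched, so n is the middle locus and the order is c – n – vi.

n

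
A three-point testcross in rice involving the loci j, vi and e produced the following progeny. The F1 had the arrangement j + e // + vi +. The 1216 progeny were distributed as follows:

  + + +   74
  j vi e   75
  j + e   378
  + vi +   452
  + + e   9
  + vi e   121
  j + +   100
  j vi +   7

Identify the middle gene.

The two rarest classes, + + e and j vi +, are the double crossovers. Comparing them with the parentals, only the j allele has switched, so j is the middle locus and the order is vi – j – e.

j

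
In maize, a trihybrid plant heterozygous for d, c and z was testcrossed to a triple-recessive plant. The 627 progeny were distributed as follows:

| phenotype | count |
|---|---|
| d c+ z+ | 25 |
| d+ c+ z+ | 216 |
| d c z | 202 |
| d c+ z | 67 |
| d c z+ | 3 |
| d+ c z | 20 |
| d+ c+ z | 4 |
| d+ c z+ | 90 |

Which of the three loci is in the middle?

The two most frequent reciprocal classes, d+ c+ z+ and d c z, are the parental types, so the F1 was d+ c+ z+ / d c z.
The two rarest classes, d+ c+ z and d c z+, are the double crossovers. Comparing them with the parentals, only the z allele has switched, so z is the middle locus and the order is d – z – c.

z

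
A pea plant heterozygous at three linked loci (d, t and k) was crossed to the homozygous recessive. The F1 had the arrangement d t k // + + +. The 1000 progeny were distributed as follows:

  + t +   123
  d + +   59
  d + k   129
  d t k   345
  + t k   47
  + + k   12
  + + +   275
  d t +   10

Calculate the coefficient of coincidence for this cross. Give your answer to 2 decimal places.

0.63

The two rarest classes, d t + and + + k, are the double crossovers. Comparing them with the parentals, only the k allele has switched, so k is the middle locus and the order is t – k – d.
t–k: (252 + 22)/1000 = 0.2740; k–d: (106 + 22)/1000 = 0.1280.
Expected DCO frequency = 0.2740 × 0.1280 ≈ 0.03507; observed = 22/1000 ≈ 0.02200.
Coefficient of coincidence = 0.02200/0.03507 ≈ 0.63.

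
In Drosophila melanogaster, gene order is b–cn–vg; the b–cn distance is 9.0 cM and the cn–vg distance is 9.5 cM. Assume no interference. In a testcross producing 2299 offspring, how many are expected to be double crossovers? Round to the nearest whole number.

20

Map distances give recombination frequencies of 0.090 and 0.095 for the two intervals.
With no interference, expected double-crossover frequency = 0.090 × 0.095 = 0.00855.
Expected number = 0.00855 × 2299 = 19.66 ≈ 20.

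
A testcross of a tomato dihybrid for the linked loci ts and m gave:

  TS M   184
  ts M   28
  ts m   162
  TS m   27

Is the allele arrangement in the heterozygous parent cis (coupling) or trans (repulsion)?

The two most frequent classes are TS M (184) and ts m (162); these are the parental (non-recombinant) types.
So the F1 carried TS M on one chromosome and ts m on the other — the recessive alleles are on the same chromosome (cis / coupling).

cis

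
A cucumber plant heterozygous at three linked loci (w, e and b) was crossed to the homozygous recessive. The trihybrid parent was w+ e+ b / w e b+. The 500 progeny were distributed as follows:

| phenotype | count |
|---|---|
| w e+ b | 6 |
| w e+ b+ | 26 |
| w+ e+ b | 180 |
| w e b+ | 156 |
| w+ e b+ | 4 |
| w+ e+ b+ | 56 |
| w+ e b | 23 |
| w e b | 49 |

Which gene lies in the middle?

The two rarest classes, w e+ b and w+ e b+, are the double crossovers. Comparing them with the parentals, only the w allele has switched, so w is the middle locus and the order is e – w – b.

w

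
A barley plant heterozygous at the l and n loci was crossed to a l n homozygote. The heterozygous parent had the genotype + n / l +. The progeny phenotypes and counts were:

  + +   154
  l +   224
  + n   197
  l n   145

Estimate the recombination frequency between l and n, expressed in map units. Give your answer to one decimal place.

41.5 map units

The recombinant classes are + + and l n: 154 + 145 = 299.
Recombination frequency = 299/720 = 0.4153 ≈ 41.5%, i.e. 41.5 map units.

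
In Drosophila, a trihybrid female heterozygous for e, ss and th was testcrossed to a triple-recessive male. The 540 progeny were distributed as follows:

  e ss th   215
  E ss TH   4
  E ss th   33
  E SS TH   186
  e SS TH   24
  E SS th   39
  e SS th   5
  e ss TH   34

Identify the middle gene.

ss

The two most frequent reciprocal classes, E SS TH and e ss th, are the parental types, so the F1 was E SS TH / e ss th.
The two rarest classes, E ss TH and e SS th, are the double crossovers. Comparing them with the parentals, only the ss allele has switched, so ss is the middle locus and the order is th – ss – e.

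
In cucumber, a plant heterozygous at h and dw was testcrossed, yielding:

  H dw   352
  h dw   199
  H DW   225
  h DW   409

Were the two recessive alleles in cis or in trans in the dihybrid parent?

trans

The two most frequent classes are H dw (352) and h DW (409); these are the parental (non-recombinant) types.
So the F1 carried H dw on one chromosome and h DW on the other — the recessive alleles are on opposite chromosomes (trans / repulsion).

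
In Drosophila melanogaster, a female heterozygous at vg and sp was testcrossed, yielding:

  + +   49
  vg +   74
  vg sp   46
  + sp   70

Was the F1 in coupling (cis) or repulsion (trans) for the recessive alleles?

The two most frequent classes are + sp (70) and vg + (74); these are the parental (non-recombinant) types.
So the F1 carried + sp on one chromosome and vg + on the other — the recessive alleles are on opposite chromosomes (trans / repulsion).

trans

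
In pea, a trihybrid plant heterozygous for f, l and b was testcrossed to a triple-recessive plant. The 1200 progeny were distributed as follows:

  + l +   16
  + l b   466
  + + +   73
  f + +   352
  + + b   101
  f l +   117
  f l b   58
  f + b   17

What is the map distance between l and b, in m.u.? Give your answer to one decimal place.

The two most frequent reciprocal classes, + l b and f + +, are the parental types, so the F1 was + l b / f + +.
The two rarest classes, + l + and f + b, are the double crossovers. Comparing them with the parentals, only the b allele has switched, so b is the middle locus and the order is l – b – f.
Crossovers in the l–b interval produce the single-crossover classes + + b and f l + (101 + 117 = 218) plus the double crossovers (33).
RF(l–b) = (218 + 33) / 1200 = 251/1200 = 0.2092 → 20.9 m.u.

20.9 m.u.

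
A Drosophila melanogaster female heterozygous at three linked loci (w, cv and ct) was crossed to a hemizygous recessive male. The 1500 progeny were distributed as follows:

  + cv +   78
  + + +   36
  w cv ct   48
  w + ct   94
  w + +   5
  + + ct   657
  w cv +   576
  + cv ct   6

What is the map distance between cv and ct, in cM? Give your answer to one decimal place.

6.3 cM

The two most frequent reciprocal classes, w cv + and + + ct, are the parental types, so the F1 was w cv + / + + ct.
The two rarest classes, w + + and + cv ct, are the double crossovers. Comparing them with the parentals, only the cv allele has switched, so cv is the middle locus and the order is w – cv – ct.
Crossovers in the cv–ct interval produce the single-crossover classes w cv ct and + + + (48 + 36 = 84) plus the double crossovers (11).
RF(cv–ct) = (84 + 11) / 1500 = 95/1500 = 0.0633 → 6.3 cM.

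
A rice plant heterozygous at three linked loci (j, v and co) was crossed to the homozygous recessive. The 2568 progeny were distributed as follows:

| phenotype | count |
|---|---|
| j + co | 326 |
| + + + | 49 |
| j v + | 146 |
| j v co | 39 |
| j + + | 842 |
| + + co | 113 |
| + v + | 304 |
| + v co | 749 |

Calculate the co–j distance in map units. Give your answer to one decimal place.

The two most frequent reciprocal classes, j + + and + v co, are the parental types, so the F1 was j + + / + v co.
The two rarest classes, + + + and j v co, are the double crossovers. Comparing them with the parentals, only the j allele has switched, so j is the middle locus and the order is co – j – v.
Crossovers in the co–j interval produce the single-crossover classes j + co and + v + (326 + 304 = 630) plus the double crossovers (88).
RF(co–j) = (630 + 88) / 2568 = 718/2568 = 0.2796 → 28.0 map units.

28.0 map units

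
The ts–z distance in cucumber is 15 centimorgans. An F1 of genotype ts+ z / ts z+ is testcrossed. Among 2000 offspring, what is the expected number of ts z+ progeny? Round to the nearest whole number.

A map distance of 15 centimorgans corresponds to a recombination frequency of 0.150.
The F1 is ts+ z / ts z+, so ts z+ is a parental gamete class with expected frequency (1 − r)/2 = 0.850/2 = 0.4250.
Expected number = 0.4250 × 2000 = 850.00 ≈ 850.

850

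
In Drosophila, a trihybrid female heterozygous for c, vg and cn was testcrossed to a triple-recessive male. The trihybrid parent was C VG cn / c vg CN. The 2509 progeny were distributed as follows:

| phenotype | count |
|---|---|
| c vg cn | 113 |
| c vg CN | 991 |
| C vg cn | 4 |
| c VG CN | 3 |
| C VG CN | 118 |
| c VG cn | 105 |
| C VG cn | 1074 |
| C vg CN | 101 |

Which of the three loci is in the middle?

vg

The two rarest classes, C vg cn and c VG CN, are the double crossovers. Comparing them with the parentals, only the vg allele has switched, so vg is the middle locus and the order is cn – vg – c.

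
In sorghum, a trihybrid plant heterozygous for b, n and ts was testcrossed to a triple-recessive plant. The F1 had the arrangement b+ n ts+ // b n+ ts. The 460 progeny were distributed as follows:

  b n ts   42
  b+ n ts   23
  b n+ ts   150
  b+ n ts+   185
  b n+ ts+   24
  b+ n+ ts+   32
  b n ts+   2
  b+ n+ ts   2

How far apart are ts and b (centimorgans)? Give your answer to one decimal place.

The two rarest classes, b n ts+ and b+ n+ ts, are the double crossovers. Comparing them with the parentals, only the b allele has switched, so b is the middle locus and the order is ts – b – n.
Crossovers in the ts–b interval produce the single-crossover classes b+ n ts and b n+ ts+ (23 + 24 = 47) plus the double crossovers (4).
RF(ts–b) = (47 + 4) / 460 = 51/460 = 0.1109 → 11.1 centimorgans.

11.1 centimorgans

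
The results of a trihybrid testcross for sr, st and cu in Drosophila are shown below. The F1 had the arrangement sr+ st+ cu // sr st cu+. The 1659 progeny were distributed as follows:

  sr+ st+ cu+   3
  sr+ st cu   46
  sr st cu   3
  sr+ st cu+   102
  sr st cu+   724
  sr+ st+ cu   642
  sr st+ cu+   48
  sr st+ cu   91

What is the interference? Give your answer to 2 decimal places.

0.50

The two rarest classes, sr+ st+ cu+ and sr st cu, are the double crossovers. Comparing them with the parentals, only the cu allele has switched, so cu is the middle locus and the order is sr – cu – st.
sr–cu: (193 + 6)/1659 = 0.1200; cu–st: (94 + 6)/1659 = 0.0603.
Expected DCO frequency = 0.1200 × 0.0603 ≈ 0.00724; observed = 6/1659 ≈ 0.00362.
Coefficient of coincidence = 0.00362/0.00724 ≈ 0.50; interference = 1 − 0.50 = 0.50.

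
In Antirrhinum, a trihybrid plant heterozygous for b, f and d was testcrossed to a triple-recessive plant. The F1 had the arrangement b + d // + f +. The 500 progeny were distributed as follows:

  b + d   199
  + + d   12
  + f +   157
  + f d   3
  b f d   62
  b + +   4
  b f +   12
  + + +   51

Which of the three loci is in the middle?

The two rarest classes, b + + and + f d, are the double crossovers. Comparing them with the parentals, only the d allele has switched, so d is the middle locus and the order is b – d – f.

d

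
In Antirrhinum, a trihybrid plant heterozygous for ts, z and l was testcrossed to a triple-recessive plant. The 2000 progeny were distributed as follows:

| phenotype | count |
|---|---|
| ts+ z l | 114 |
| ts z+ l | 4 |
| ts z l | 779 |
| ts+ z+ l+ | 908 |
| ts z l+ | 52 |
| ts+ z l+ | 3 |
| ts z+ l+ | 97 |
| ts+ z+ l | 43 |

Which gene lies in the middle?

z

The two most frequent reciprocal classes, ts z l and ts+ z+ l+, are the parental types, so the F1 was ts z l / ts+ z+ l+.
The two rarest classes, ts z+ l and ts+ z l+, are the double crossovers. Comparing them with the parentals, only the z allele has switched, so z is the middle locus and the order is l – z – ts.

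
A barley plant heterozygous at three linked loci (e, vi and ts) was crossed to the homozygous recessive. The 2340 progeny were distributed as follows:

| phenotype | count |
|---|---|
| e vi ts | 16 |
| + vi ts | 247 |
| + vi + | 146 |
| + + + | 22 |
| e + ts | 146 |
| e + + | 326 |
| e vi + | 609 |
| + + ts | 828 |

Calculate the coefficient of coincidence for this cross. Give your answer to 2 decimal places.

The two most frequent reciprocal classes, + + ts and e vi +, are the parental types, so the F1 was + + ts / e vi +.
The two rarest classes, + + + and e vi ts, are the double crossovers. Comparing them with the parentals, only the ts allele has switched, so ts is the middle locus and the order is e – ts – vi.
e–ts: (292 + 38)/2340 = 0.1410; ts–vi: (573 + 38)/2340 = 0.2611.
Expected DCO frequency = 0.1410 × 0.2611 ≈ 0.03682; observed = 38/2340 ≈ 0.01624.
Coefficient of coincidence = 0.01624/0.03682 ≈ 0.44.

0.44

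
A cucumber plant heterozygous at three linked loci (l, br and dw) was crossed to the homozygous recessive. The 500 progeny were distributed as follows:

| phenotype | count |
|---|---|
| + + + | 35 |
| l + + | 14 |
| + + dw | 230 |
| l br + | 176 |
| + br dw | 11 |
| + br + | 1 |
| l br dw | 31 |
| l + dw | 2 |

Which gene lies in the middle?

l

The two most frequent reciprocal classes, l br + and + + dw, are the parental types, so the F1 was l br + / + + dw.
The two rarest classes, + br + and l + dw, are the double crossovers. Comparing them with the parentals, only the l allele has switched, so l is the middle locus and the order is dw – l – br.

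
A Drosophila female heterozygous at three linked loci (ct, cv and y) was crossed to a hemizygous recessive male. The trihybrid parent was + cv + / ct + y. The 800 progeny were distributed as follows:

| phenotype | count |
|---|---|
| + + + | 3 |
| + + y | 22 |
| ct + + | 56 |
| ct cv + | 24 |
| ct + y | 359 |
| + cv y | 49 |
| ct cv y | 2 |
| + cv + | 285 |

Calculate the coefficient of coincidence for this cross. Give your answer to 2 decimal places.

0.71

The two rarest classes, + + + and ct cv y, are the double crossovers. Comparing them with the parentals, only the cv allele has switched, so cv is the middle locus and the order is y – cv – ct.
y–cv: (105 + 5)/800 = 0.1375; cv–ct: (46 + 5)/800 = 0.0638.
Expected DCO frequency = 0.1375 × 0.0638 ≈ 0.00877; observed = 5/800 ≈ 0.00625.
Coefficient of coincidence = 0.00625/0.00877 ≈ 0.71.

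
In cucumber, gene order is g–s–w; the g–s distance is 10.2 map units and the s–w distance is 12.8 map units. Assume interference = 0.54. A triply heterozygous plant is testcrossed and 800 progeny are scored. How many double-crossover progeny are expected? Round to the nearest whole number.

Map distances give recombination frequencies of 0.102 and 0.128 for the two intervals.
With interference 0.54 (so coincidence = 0.46), expected double-crossover frequency = 0.102 × 0.128 × 0.46 = 0.00601.
Expected number = 0.00601 × 800 = 4.80 ≈ 5.

5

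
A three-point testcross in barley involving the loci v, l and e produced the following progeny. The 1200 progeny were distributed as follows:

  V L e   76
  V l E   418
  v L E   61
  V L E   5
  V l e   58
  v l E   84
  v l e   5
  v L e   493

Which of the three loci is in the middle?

The two most frequent reciprocal classes, V l E and v L e, are the parental types, so the F1 was V l E / v L e.
The two rarest classes, V L E and v l e, are the double crossovers. Comparing them with the parentals, only the l allele has switched, so l is the middle locus and the order is v – l – e.

l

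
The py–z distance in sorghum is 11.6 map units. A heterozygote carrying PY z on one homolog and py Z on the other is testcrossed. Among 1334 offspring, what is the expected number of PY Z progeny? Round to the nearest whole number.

77

A map distance of 11.6 map units corresponds to a recombination frequency of 0.116.
The F1 is PY z / py Z, so PY Z is a recombinant gamete class with expected frequency r/2 = 0.116/2 = 0.0580.
Expected number = 0.0580 × 1334 = 77.37 ≈ 77.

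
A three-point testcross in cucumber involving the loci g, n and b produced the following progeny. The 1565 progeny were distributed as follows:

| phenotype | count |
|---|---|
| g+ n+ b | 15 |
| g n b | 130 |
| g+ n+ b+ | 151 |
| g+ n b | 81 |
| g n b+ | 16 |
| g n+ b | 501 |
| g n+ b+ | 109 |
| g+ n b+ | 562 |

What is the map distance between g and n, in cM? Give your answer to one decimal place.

19.9 cM

The two most frequent reciprocal classes, g+ n b+ and g n+ b, are the parental types, so the F1 was g+ n b+ / g n+ b.
The two rarest classes, g n b+ and g+ n+ b, are the double crossovers. Comparing them with the parentals, only the g allele has switched, so g is the middle locus and the order is n – g – b.
Crossovers in the n–g interval produce the single-crossover classes g+ n+ b+ and g n b (151 + 130 = 281) plus the double crossovers (31).
RF(n–g) = (281 + 31) / 1565 = 312/1565 = 0.1994 → 19.9 cM.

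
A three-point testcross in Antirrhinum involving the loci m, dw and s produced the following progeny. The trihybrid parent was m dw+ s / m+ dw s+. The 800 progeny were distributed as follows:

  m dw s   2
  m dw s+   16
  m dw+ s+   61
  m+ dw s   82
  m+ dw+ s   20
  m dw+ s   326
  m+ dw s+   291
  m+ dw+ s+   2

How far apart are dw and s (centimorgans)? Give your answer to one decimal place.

The two rarest classes, m dw s and m+ dw+ s+, are the double crossovers. Comparing them with the parentals, only the dw allele has switched, so dw is the middle locus and the order is s – dw – m.
Crossovers in the s–dw interval produce the single-crossover classes m dw+ s+ and m+ dw s (61 + 82 = 143) plus the double crossovers (4).
RF(s–dw) = (143 + 4) / 800 = 147/800 = 0.1837 → 18.4 centimorgans.

18.4 centimorgans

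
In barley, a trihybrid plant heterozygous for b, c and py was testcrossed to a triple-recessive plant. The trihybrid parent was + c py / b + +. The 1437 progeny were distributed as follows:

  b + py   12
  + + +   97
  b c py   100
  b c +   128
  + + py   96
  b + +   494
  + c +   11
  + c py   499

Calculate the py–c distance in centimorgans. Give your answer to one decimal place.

The two rarest classes, + c + and b + py, are the double crossovers. Comparing them with the parentals, only the py allele has switched, so py is the middle locus and the order is c – py – b.
Crossovers in the c–py interval produce the single-crossover classes + + py and b c + (96 + 128 = 224) plus the double crossovers (23).
RF(c–py) = (224 + 23) / 1437 = 247/1437 = 0.1719 → 17.2 centimorgans.

17.2 centimorgans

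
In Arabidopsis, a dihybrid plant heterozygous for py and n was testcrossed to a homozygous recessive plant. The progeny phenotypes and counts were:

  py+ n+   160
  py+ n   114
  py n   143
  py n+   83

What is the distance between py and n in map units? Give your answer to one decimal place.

39.4 map units

The two most frequent classes, py+ n+ (160) and py n (143), are the parental types, so the F1 was py+ n+ / py n.
The recombinant classes are py+ n and py n+: 114 + 83 = 197.
Recombination frequency = 197/500 = 0.3940 ≈ 39.4%, i.e. 39.4 map units.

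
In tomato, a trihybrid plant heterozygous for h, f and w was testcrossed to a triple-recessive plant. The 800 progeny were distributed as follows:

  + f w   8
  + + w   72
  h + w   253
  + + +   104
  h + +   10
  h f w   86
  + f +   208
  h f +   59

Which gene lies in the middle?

The two most frequent reciprocal classes, + f + and h + w, are the parental types, so the F1 was + f + / h + w.
The two rarest classes, + f w and h + +, are the double crossovers. Comparing them with the parentals, only the w allele has switched, so w is the middle locus and the order is f – w – h.

w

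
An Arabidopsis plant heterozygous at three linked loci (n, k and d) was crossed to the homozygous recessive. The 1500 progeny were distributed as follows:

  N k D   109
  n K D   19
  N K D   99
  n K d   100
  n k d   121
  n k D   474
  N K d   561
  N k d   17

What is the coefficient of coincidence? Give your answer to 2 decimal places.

0.86

The two most frequent reciprocal classes, N K d and n k D, are the parental types, so the F1 was N K d / n k D.
The two rarest classes, N k d and n K D, are the double crossovers. Comparing them with the parentals, only the k allele has switched, so k is the middle locus and the order is d – k – n.
d–k: (220 + 36)/1500 = 0.1707; k–n: (209 + 36)/1500 = 0.1633.
Expected DCO frequency = 0.1707 × 0.1633 ≈ 0.02788; observed = 36/1500 ≈ 0.02400.
Coefficient of coincidence = 0.02400/0.02788 ≈ 0.86.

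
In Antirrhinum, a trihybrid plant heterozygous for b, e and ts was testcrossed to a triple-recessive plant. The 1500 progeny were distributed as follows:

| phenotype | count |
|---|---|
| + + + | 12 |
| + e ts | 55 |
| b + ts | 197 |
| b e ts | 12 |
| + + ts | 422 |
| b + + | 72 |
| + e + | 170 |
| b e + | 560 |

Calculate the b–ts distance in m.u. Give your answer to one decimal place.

The two most frequent reciprocal classes, b e + and + + ts, are the parental types, so the F1 was b e + / + + ts.
The two rarest classes, b e ts and + + +, are the double crossovers. Comparing them with the parentals, only the ts allele has switched, so ts is the middle locus and the order is b – ts – e.
Crossovers in the b–ts interval produce the single-crossover classes + e + and b + ts (170 + 197 = 367) plus the double crossovers (24).
RF(b–ts) = (367 + 24) / 1500 = 391/1500 = 0.2607 → 26.1 m.u.

26.1 m.u.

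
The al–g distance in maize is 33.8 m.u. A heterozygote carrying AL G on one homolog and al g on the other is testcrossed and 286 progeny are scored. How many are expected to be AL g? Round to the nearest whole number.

A map distance of 33.8 m.u. corresponds to a recombination frequency of 0.338.
The F1 is AL G / al g, so AL g is a recombinant gamete class with expected frequency r/2 = 0.338/2 = 0.1690.
Expected number = 0.1690 × 286 = 48.33 ≈ 48.

48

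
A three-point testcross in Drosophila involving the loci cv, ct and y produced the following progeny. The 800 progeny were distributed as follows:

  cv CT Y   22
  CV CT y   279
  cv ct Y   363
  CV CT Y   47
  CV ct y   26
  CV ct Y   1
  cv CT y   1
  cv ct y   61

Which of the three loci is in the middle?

cv

The two most frequent reciprocal classes, cv ct Y and CV CT y, are the parental types, so the F1 was cv ct Y / CV CT y.
The two rarest classes, CV ct Y and cv CT y, are the double crossovers. Comparing them with the parentals, only the cv allele has switched, so cv is the middle locus and the order is ct – cv – y.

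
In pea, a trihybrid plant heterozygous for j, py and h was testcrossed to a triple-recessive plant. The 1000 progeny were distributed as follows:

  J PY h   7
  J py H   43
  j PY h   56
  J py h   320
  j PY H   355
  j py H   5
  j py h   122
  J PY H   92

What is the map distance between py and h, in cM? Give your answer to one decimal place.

The two most frequent reciprocal classes, J py h and j PY H, are the parental types, so the F1 was J py h / j PY H.
The two rarest classes, J PY h and j py H, are the double crossovers. Comparing them with the parentals, only the py allele has switched, so py is the middle locus and the order is h – py – j.
Crossovers in the h–py interval produce the single-crossover classes J py H and j PY h (43 + 56 = 99) plus the double crossovers (12).
RF(h–py) = (99 + 12) / 1000 = 111/1000 = 0.1110 → 11.1 cM.

11.1 cM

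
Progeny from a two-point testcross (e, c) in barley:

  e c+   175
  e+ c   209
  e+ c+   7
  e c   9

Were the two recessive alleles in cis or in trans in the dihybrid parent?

The two most frequent classes are e+ c (209) and e c+ (175); these are the parental (non-recombinant) types.
So the F1 carried e+ c on one chromosome and e c+ on the other — the recessive alleles are on opposite chromosomes (trans / repulsion).

trans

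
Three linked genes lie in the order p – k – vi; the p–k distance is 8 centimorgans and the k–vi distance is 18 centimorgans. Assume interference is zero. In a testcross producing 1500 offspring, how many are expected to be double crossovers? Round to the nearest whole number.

22

Map distances give recombination frequencies of 0.080 and 0.180 for the two intervals.
With no interference, expected double-crossover frequency = 0.080 × 0.180 = 0.01440.
Expected number = 0.01440 × 1500 = 21.60 ≈ 22.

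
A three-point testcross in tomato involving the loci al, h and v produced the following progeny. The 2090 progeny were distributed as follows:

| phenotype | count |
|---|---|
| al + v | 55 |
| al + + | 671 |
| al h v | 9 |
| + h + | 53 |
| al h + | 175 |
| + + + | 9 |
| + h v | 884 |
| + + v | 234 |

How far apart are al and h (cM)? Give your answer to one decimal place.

20.4 cM

The two most frequent reciprocal classes, + h v and al + +, are the parental types, so the F1 was + h v / al + +.
The two rarest classes, al h v and + + +, are the double crossovers. Comparing them with the parentals, only the al allele has switched, so al is the middle locus and the order is v – al – h.
Crossovers in the al–h interval produce the single-crossover classes + + v and al h + (234 + 175 = 409) plus the double crossovers (18).
RF(al–h) = (409 + 18) / 2090 = 427/2090 = 0.2043 → 20.4 cM.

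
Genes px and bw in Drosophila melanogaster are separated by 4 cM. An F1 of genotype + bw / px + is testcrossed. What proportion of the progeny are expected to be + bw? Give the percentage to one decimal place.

48.0%

A map distance of 4 cM corresponds to a recombination frequency of 0.040.
The F1 is + bw / px +, so + bw is a parental gamete class with expected frequency (1 − r)/2 = 0.960/2 = 0.4800.
That is 0.4800 = 48.0% of the progeny.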